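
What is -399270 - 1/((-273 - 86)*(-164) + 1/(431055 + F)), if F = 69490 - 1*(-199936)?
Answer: -16466501434369871/41241519357 ≈ -3.9927e+5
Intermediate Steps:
F = 269426 (F = 69490 + 199936 = 269426)
-399270 - 1/((-273 - 86)*(-164) + 1/(431055 + F)) = -399270 - 1/((-273 - 86)*(-164) + 1/(431055 + 269426)) = -399270 - 1/(-359*(-164) + 1/700481) = -399270 - 1/(58876 + 1/700481) = -399270 - 1/41241519357/700481 = -399270 - 1*700481/41241519357 = -399270 - 700481/41241519357 = -16466501434369871/41241519357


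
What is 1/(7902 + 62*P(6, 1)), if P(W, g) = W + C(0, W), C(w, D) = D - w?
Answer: 1/8646 ≈ 0.00011566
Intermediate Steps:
P(W, g) = 2*W (P(W, g) = W + (W - 1*0) = W + (W + 0) = W + W = 2*W)
1/(7902 + 62*P(6, 1)) = 1/(7902 + 62*(2*6)) = 1/(7902 + 62*12) = 1/(7902 + 744) = 1/8646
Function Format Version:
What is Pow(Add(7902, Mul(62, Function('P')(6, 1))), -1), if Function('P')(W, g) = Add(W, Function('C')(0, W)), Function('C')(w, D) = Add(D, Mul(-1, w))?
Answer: Rational(1, 8646) ≈ 0.00011566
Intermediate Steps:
Function('P')(W, g) = Mul(2, W) (Function('P')(W, g) = Add(W, Add(W, Mul(-1, 0))) = Add(W, Add(W, 0)) = Add(W, W) = Mul(2, W))
Pow(Add(7902, Mul(62, Function('P')(6, 1))), -1) = Pow(Add(7902, Mul(62, Mul(2, 6))), -1) = Pow(Add(7902, Mul(62, 12)), -1) = Pow(Add(7902, 744), -1) = Pow(8646, -1) = Rational(1, 8646)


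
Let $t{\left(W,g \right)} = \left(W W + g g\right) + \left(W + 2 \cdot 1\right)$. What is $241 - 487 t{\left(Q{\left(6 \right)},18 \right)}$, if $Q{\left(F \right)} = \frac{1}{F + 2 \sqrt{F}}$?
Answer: $- \frac{1907609}{12} + \frac{487 \sqrt{6}}{3} \approx -1.5857 \cdot 10^{5}$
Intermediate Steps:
$t{\left(W,g \right)} = 2 + W + W^{2} + g^{2}$ ($t{\left(W,g \right)} = \left(W^{2} + g^{2}\right) + \left(W + 2\right) = \left(W^{2} + g^{2}\right) + \left(2 + W\right) = 2 + W + W^{2} + g^{2}$)
$241 - 487 t{\left(Q{\left(6 \right)},18 \right)} = 241 - 487 \left(2 + \frac{1}{6 + 2 \sqrt{6}} + \left(\frac{1}{6 + 2 \sqrt{6}}\right)^{2} + 18^{2}\right) = 241 - 487 \left(2 + \frac{1}{6 + 2 \sqrt{6}} + \frac{1}{\left(6 + 2 \sqrt{6}\right)^{2}} + 324\right) = 241 - 487 \left(326 + \frac{1}{6 + 2 \sqrt{6}} + \frac{1}{\left(6 + 2 \sqrt{6}\right)^{2}}\right) = 241 - \left(158762 + \frac{487}{6 + 2 \sqrt{6}} + \frac{487}{\left(6 + 2 \sqrt{6}\right)^{2}}\right) = -158521 - \frac{487}{6 + 2 \sqrt{6}} - \frac{487}{\left(6 + 2 \sqrt{6}\right)^{2}}$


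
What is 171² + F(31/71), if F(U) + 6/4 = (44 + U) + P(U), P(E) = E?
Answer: 4158381/142 ≈ 29284.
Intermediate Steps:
F(U) = 85/2 + 2*U (F(U) = -3/2 + ((44 + U) + U) = -3/2 + (44 + 2*U) = 85/2 + 2*U)
171² + F(31/71) = 171² + (85/2 + 2*(31/71)) = 29241 + (85/2 + 2*(31*(1/71))) = 29241 + (85/2 + 2*(31/71)) = 29241 + (85/2 + 62/71) = 29241 + 6159/142 = 4158381/142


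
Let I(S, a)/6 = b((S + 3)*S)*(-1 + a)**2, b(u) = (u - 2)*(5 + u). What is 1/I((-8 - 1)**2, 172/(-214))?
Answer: 11449/10351083934092 ≈ 1.1061e-9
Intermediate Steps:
b(u) = (-2 + u)*(5 + u)
I(S, a) = 6*(-1 + a)**2*(-10 + S**2*(3 + S)**2 + 3*S*(3 + S)) (I(S, a) = 6*((-10 + ((S + 3)*S)**2 + 3*((S + 3)*S))*(-1 + a)**2) = 6*((-10 + ((3 + S)*S)**2 + 3*((3 + S)*S))*(-1 + a)**2) = 6*((-10 + (S*(3 + S))**2 + 3*(S*(3 + S)))*(-1 + a)**2) = 6*((-10 + S**2*(3 + S)**2 + 3*S*(3 + S))*(-1 + a)**2) = 6*((-1 + a)**2*(-10 + S**2*(3 + S)**2 + 3*S*(3 + S))) = 6*(-1 + a)**2*(-10 + S**2*(3 + S)**2 + 3*S*(3 + S)))
1/I((-8 - 1)**2, 172/(-214)) = 1/(6*(-1 + 172/(-214))**2*(-10 + ((-8 - 1)**2)**2*(3 + (-8 - 1)**2)**2 + 3*(-8 - 1)**2*(3 + (-8 - 1)**2))) = 1/(6*(-1 + 172*(-1/214))**2*(-10 + ((-9)**2)**2*(3 + (-9)**2)**2 + 3*(-9)**2*(3 + (-9)**2))) = 1/(6*(-1 - 86/107)**2*(-10 + 81**2*(3 + 81)**2 + 3*81*(3 + 81))) = 1/(6*(-193/107)**2*(-10 + 6561*84**2 + 3*81*84)) = 1/(6*(37249/11449)*(-10 + 6561*7056 + 20412)) = 1/(6*(37249/11449)*(-10 + 46294416 + 20412)) = 1/(6*(37249/11449)*46314818) = 1/(10351083934092/11449) = 11449/10351083934092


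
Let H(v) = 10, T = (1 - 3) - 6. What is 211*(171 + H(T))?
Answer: 38191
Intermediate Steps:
T = -8 (T = -2 - 6 = -8)
211*(171 + H(T)) = 211*(171 + 10) = 211*181 = 38191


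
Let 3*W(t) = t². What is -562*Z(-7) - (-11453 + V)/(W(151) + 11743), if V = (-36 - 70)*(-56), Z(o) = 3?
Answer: -97822029/58030 ≈ -1685.7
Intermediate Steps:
V = 5936 (V = -106*(-56) = 5936)
W(t) = t²/3
-562*Z(-7) - (-11453 + V)/(W(151) + 11743) = -562*3 - (-11453 + 5936)/((⅓)*151² + 11743) = -1686 - (-5517)/((⅓)*22801 + 11743) = -1686 - (-5517)/(22801/3 + 11743) = -1686 - (-5517)/58030/3 = -1686 - (-5517)*3/58030 = -1686 - 1*(-16551/58030) = -1686 + 16551/58030 = -97822029/58030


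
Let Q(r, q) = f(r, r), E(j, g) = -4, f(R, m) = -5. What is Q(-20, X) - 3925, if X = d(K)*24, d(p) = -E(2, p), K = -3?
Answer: -3930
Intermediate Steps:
d(p) = 4 (d(p) = -1*(-4) = 4)
X = 96 (X = 4*24 = 96)
Q(r, q) = -5
Q(-20, X) - 3925 = -5 - 3925 = -3930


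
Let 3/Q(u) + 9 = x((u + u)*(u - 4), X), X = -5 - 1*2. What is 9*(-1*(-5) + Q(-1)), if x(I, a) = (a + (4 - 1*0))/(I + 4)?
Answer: 1809/43 ≈ 42.070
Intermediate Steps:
X = -7 (X = -5 - 2 = -7)
x(I, a) = (4 + a)/(4 + I) (x(I, a) = (a + (4 + 0))/(4 + I) = (a + 4)/(4 + I) = (4 + a)/(4 + I))
Q(u) = 3/(-9 - 3/(4 + 2*u*(-4 + u))) (Q(u) = 3/(-9 + (4 - 7)/(4 + (u + u)*(u - 4))) = 3/(-9 - 3/(4 + (2*u)*(-4 + u))) = 3/(-9 - 3/(4 + 2*u*(-4 + u))))
9*(-1*(-5) + Q(-1)) = 9*(-1*(-5) + 2*(-2 - 1*(-1)*(-4 - 1))/(13 + 6*(-1)*(-4 - 1))) = 9*(5 + 2*(-2 - 1*(-1)*(-5))/(13 + 6*(-1)*(-5))) = 9*(5 + 2*(-2 - 5)/(13 + 30)) = 9*(5 + 2*(-7)/43) = 9*(5 + 2*(1/43)*(-7)) = 9*(5 - 14/43) = 9*(201/43) = 1809/43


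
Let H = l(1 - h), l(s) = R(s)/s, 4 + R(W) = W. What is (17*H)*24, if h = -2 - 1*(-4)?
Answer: 2040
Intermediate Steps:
h = 2 (h = -2 + 4 = 2)
R(W) = -4 + W
l(s) = (-4 + s)/s
H = 5 (H = (-4 + (1 - 1*2))/(1 - 1*2) = (-4 + (1 - 2))/(1 - 2) = (-4 - 1)/(-1) = -1*(-5) = 5)
(17*H)*24 = (17*5)*24 = 85*24 = 2040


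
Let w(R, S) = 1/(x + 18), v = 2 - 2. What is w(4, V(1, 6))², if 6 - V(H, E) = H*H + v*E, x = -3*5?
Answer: ⅑ ≈ 0.11111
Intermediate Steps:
x = -15
v = 0
V(H, E) = 6 - H² (V(H, E) = 6 - (H*H + 0*E) = 6 - (H² + 0) = 6 - H²)
w(R, S) = ⅓ (w(R, S) = 1/(-15 + 18) = 1/3 = ⅓)
w(4, V(1, 6))² = (⅓)² = ⅑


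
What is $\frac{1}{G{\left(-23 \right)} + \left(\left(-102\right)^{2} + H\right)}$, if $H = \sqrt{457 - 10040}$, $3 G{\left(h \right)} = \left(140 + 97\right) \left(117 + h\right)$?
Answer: $\frac{17830}{317918483} - \frac{37 i \sqrt{7}}{317918483} \approx 5.6084 \cdot 10^{-5} - 3.0792 \cdot 10^{-7} i$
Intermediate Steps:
$G{\left(h \right)} = 9243 + 79 h$ ($G{\left(h \right)} = \frac{\left(140 + 97\right) \left(117 + h\right)}{3} = \frac{237 \left(117 + h\right)}{3} = \frac{27729 + 237 h}{3} = 9243 + 79 h$)
$H = 37 i \sqrt{7}$ ($H = \sqrt{-9583} = 37 i \sqrt{7} \approx 97.893 i$)
$\frac{1}{G{\left(-23 \right)} + \left(\left(-102\right)^{2} + H\right)} = \frac{1}{\left(9243 + 79 \left(-23\right)\right) + \left(\left(-102\right)^{2} + 37 i \sqrt{7}\right)} = \frac{1}{\left(9243 - 1817\right) + \left(10404 + 37 i \sqrt{7}\right)} = \frac{1}{7426 + \left(10404 + 37 i \sqrt{7}\right)} = \frac{1}{17830 + 37 i \sqrt{7}}$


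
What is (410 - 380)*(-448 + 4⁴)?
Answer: -5760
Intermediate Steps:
(410 - 380)*(-448 + 4⁴) = 30*(-448 + 256) = 30*(-192) = -5760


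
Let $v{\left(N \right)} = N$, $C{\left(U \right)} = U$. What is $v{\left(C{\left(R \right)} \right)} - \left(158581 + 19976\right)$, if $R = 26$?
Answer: $-178531$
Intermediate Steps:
$v{\left(C{\left(R \right)} \right)} - \left(158581 + 19976\right) = 26 - \left(158581 + 19976\right) = 26 - 178557 = -178531$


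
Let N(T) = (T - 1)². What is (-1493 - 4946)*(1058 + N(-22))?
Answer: -10218693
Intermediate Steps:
N(T) = (-1 + T)²
(-1493 - 4946)*(1058 + N(-22)) = (-1493 - 4946)*(1058 + (-1 - 22)²) = -6439*(1058 + (-23)²) = -6439*(1058 + 529) = -6439*1587 = -10218693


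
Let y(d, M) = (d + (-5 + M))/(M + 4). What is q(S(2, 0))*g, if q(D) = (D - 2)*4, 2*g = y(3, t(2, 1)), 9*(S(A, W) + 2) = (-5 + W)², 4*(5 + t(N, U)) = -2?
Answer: -110/9 ≈ -12.222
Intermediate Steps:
t(N, U) = -11/2 (t(N, U) = -5 + (¼)*(-2) = -5 - ½ = -11/2)
S(A, W) = -2 + (-5 + W)²/9
y(d, M) = (-5 + M + d)/(4 + M)
g = 5/2 (g = ((-5 - 11/2 + 3)/(4 - 11/2))/2 = (-15/2/(-3/2))/2 = (-⅔*(-15/2))/2 = (½)*5 = 5/2 ≈ 2.5000)
q(D) = -8 + 4*D (q(D) = (-2 + D)*4 = -8 + 4*D)
q(S(2, 0))*g = (-8 + 4*(-2 + (-5 + 0)²/9))*(5/2) = (-8 + 4*(-2 + (⅑)*(-5)²))*(5/2) = (-8 + 4*(-2 + (⅑)*25))*(5/2) = (-8 + 4*(-2 + 25/9))*(5/2) = (-8 + 4*(7/9))*(5/2) = (-8 + 28/9)*(5/2) = -44/9*5/2 = -110/9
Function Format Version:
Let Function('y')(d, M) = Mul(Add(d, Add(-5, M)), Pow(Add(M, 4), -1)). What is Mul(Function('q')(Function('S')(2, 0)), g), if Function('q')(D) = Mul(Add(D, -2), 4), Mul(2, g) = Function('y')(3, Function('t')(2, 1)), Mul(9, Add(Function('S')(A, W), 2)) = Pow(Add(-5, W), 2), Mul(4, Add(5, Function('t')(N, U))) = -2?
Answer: Rational(-110, 9) ≈ -12.222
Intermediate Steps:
Function('t')(N, U) = Rational(-11, 2) (Function('t')(N, U) = Add(-5, Mul(Rational(1, 4), -2)) = Add(-5, Rational(-1, 2)) = Rational(-11, 2))
Function('S')(A, W) = Add(-2, Mul(Rational(1, 9), Pow(Add(-5, W), 2)))
Function('y')(d, M) = Mul(Pow(Add(4, M), -1), Add(-5, M, d)) (Function('y')(d, M) = Mul(Add(-5, M, d), Pow(Add(4, M), -1)) = Mul(Pow(Add(4, M), -1), Add(-5, M, d)))
g = Rational(5, 2) (g = Mul(Rational(1, 2), Mul(Pow(Add(4, Rational(-11, 2)), -1), Add(-5, Rational(-11, 2), 3))) = Mul(Rational(1, 2), Mul(Pow(Rational(-3, 2), -1), Rational(-15, 2))) = Mul(Rational(1, 2), Mul(Rational(-2, 3), Rational(-15, 2))) = Mul(Rational(1, 2), 5) = Rational(5, 2) ≈ 2.5000)
Function('q')(D) = Add(-8, Mul(4, D)) (Function('q')(D) = Mul(Add(-2, D), 4) = Add(-8, Mul(4, D)))
Mul(Function('q')(Function('S')(2, 0)), g) = Mul(Add(-8, Mul(4, Add(-2, Mul(Rational(1, 9), Pow(Add(-5, 0), 2))))), Rational(5, 2)) = Mul(Add(-8, Mul(4, Add(-2, Mul(Rational(1, 9), Pow(-5, 2))))), Rational(5, 2)) = Mul(Add(-8, Mul(4, Add(-2, Mul(Rational(1, 9), 25)))), Rational(5, 2)) = Mul(Add(-8, Mul(4, Add(-2, Rational(25, 9)))), Rational(5, 2)) = Mul(Add(-8, Mul(4, Rational(7, 9))), Rational(5, 2)) = Mul(Add(-8, Rational(28, 9)), Rational(5, 2)) = Mul(Rational(-44, 9), Rational(5, 2)) = Rational(-110, 9)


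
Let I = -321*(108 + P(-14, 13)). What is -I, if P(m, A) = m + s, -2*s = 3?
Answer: 59385/2 ≈ 29693.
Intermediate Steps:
s = -3/2 (s = -½*3 = -3/2 ≈ -1.5000)
P(m, A) = -3/2 + m (P(m, A) = m - 3/2 = -3/2 + m)
I = -59385/2 (I = -321*(108 + (-3/2 - 14)) = -321*(108 - 31/2) = -321*185/2 = -59385/2 ≈ -29693.)
-I = -1*(-59385/2) = 59385/2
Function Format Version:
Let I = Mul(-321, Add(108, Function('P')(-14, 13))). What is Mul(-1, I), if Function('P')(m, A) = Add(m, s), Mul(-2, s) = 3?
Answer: Rational(59385, 2) ≈ 29693.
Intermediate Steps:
s = Rational(-3, 2) (s = Mul(Rational(-1, 2), 3) = Rational(-3, 2) ≈ -1.5000)
Function('P')(m, A) = Add(Rational(-3, 2), m) (Function('P')(m, A) = Add(m, Rational(-3, 2)) = Add(Rational(-3, 2), m))
I = Rational(-59385, 2) (I = Mul(-321, Add(108, Add(Rational(-3, 2), -14))) = Mul(-321, Add(108, Rational(-31, 2))) = Mul(-321, Rational(185, 2)) = Rational(-59385, 2) ≈ -29693.)
Mul(-1, I) = Mul(-1, Rational(-59385, 2)) = Rational(59385, 2)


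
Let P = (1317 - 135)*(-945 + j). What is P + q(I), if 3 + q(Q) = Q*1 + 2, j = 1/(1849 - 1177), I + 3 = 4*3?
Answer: -125101787/112 ≈ -1.1170e+6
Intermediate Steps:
I = 9 (I = -3 + 4*3 = -3 + 12 = 9)
j = 1/672 ≈ 0.0014881
q(Q) = -1 + Q (q(Q) = -3 + (Q*1 + 2) = -3 + (Q + 2) = -3 + (2 + Q) = -1 + Q)
P = -125102683/112 (P = (1317 - 135)*(-945 + 1/672) = 1182*(-635039/672) = -125102683/112 ≈ -1.1170e+6)
P + q(I) = -125102683/112 + (-1 + 9) = -125102683/112 + 8 = -125101787/112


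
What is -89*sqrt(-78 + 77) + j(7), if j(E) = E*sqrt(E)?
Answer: -89*I + 7*sqrt(7) ≈ 18.52 - 89.0*I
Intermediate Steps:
j(E) = E**(3/2)
-89*sqrt(-78 + 77) + j(7) = -89*sqrt(-78 + 77) + 7**(3/2) = -89*I + 7*sqrt(7)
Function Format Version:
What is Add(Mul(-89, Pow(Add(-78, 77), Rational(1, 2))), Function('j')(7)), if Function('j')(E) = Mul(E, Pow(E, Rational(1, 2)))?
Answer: Add(Mul(-89, I), Mul(7, Pow(7, Rational(1, 2)))) ≈ Add(18.520, Mul(-89.000, I))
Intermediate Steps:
Function('j')(E) = Pow(E, Rational(3, 2))
Add(Mul(-89, Pow(Add(-78, 77), Rational(1, 2))), Function('j')(7)) = Add(Mul(-89, Pow(Add(-78, 77), Rational(1, 2))), Pow(7, Rational(3, 2))) = Add(Mul(-89, Pow(-1, Rational(1, 2))), Mul(7, Pow(7, Rational(1, 2)))) = Add(Mul(-89, I), Mul(7, Pow(7, Rational(1, 2))))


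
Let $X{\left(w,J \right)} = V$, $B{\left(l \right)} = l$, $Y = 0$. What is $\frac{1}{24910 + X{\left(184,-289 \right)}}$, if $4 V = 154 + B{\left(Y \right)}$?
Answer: $\frac{2}{49897} \approx 4.0083 \cdot 10^{-5}$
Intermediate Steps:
$V = \frac{77}{2}$ ($V = \frac{154 + 0}{4} = \frac{1}{4} \cdot 154 = \frac{77}{2} \approx 38.5$)
$X{\left(w,J \right)} = \frac{77}{2}$
$\frac{1}{24910 + X{\left(184,-289 \right)}} = \frac{1}{24910 + \frac{77}{2}} = \frac{1}{\frac{49897}{2}} = \frac{2}{49897}$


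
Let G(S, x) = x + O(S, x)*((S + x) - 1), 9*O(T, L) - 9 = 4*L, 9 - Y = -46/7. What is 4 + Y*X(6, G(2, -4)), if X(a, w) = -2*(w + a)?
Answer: -2750/21 ≈ -130.95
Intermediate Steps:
Y = 109/7 (Y = 9 - (-46)/7 = 9 - 1*(-46/7) = 9 + 46/7 = 109/7 ≈ 15.571)
O(T, L) = 1 + 4*L/9 (O(T, L) = 1 + (4*L)/9 = 1 + 4*L/9)
G(S, x) = x + (1 + 4*x/9)*(-1 + S + x) (G(S, x) = x + (1 + 4*x/9)*((S + x) - 1) = x + (1 + 4*x/9)*(-1 + S + x))
X(a, w) = -2*a - 2*w (X(a, w) = -2*(a + w) = -2*a - 2*w)
4 + Y*X(6, G(2, -4)) = 4 + 109*(-2*6 - 2*(-1 + 2 + (4/9)*(-4)² + (14/9)*(-4) + (4/9)*2*(-4)))/7 = 4 + 109*(-12 - 2*(-1 + 2 + (4/9)*16 - 56/9 - 32/9))/7 = 4 + 109*(-12 - 2*(-1 + 2 + 64/9 - 56/9 - 32/9))/7 = 4 + 109*(-12 - 2*(-5/3))/7 = 4 + 109*(-12 + 10/3)/7 = 4 + (109/7)*(-26/3) = 4 - 2834/21 = -2750/21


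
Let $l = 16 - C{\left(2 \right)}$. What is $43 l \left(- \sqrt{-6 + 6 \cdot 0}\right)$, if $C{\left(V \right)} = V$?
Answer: $- 602 i \sqrt{6} \approx - 1474.6 i$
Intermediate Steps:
$l = 14$ ($l = 16 - 2 = 14$)
$43 l \left(- \sqrt{-6 + 6 \cdot 0}\right) = 43 \cdot 14 \left(- \sqrt{-6 + 6 \cdot 0}\right) = 602 \left(- \sqrt{-6 + 0}\right) = 602 \left(- \sqrt{-6}\right) = 602 \left(- i \sqrt{6}\right) = - 602 i \sqrt{6}$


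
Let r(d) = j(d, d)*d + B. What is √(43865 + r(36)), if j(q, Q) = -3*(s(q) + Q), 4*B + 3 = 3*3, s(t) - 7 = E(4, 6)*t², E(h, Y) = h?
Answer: 7*I*√42502/2 ≈ 721.56*I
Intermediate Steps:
s(t) = 7 + 4*t²
B = 3/2 (B = -¾ + (3*3)/4 = -¾ + (¼)*9 = -¾ + 9/4 = 3/2 ≈ 1.5000)
j(q, Q) = -21 - 12*q² - 3*Q (j(q, Q) = -3*((7 + 4*q²) + Q) = -3*(7 + Q + 4*q²) = -21 - 12*q² - 3*Q)
r(d) = 3/2 + d*(-21 - 12*d² - 3*d) (r(d) = (-21 - 12*d² - 3*d)*d + 3/2 = d*(-21 - 12*d² - 3*d) + 3/2 = 3/2 + d*(-21 - 12*d² - 3*d))
√(43865 + r(36)) = √(43865 + (3/2 - 3*36*(7 + 36 + 4*36²))) = √(43865 + (3/2 - 3*36*(7 + 36 + 4*1296))) = √(43865 + (3/2 - 3*36*(7 + 36 + 5184))) = √(43865 + (3/2 - 3*36*5227)) = √(43865 + (3/2 - 564516)) = √(43865 - 1129029/2) = √(-1041299/2) = 7*I*√42502/2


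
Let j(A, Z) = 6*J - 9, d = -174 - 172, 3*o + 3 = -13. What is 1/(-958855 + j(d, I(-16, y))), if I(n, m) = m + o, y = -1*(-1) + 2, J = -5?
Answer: -1/958894 ≈ -1.0429e-6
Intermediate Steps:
y = 3 (y = 1 + 2 = 3)
o = -16/3 (o = -1 + (⅓)*(-13) = -1 - 13/3 = -16/3 ≈ -5.3333)
d = -346
I(n, m) = -16/3 + m (I(n, m) = m - 16/3 = -16/3 + m)
j(A, Z) = -39 (j(A, Z) = 6*(-5) - 9 = -30 - 9 = -39)
1/(-958855 + j(d, I(-16, y))) = 1/(-958855 - 39) = 1/(-958894) = -1/958894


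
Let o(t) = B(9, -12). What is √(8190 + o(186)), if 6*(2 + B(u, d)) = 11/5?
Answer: √7369530/30 ≈ 90.490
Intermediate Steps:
B(u, d) = -49/30 (B(u, d) = -2 + (11/5)/6 = -2 + (11*(⅕))/6 = -2 + (⅙)*(11/5) = -2 + 11/30 = -49/30)
o(t) = -49/30
√(8190 + o(186)) = √(8190 - 49/30) = √(245651/30) = √7369530/30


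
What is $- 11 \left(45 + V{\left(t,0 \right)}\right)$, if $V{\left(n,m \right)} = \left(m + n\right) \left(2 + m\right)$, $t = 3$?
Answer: $-561$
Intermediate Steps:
$V{\left(n,m \right)} = \left(2 + m\right) \left(m + n\right)$
$- 11 \left(45 + V{\left(t,0 \right)}\right) = - 11 \left(45 + \left(0^{2} + 2 \cdot 0 + 2 \cdot 3 + 0 \cdot 3\right)\right) = - 11 \left(45 + \left(0 + 0 + 6 + 0\right)\right) = - 11 \left(45 + 6\right) = \left(-11\right) 51 = -561$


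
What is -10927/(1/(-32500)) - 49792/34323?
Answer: 12189041132708/34323 ≈ 3.5513e+8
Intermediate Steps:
-10927/(1/(-32500)) - 49792/34323 = -10927/(-1/32500) - 49792*1/34323 = -10927*(-32500) - 49792/34323 = 355127500 - 49792/34323 = 12189041132708/34323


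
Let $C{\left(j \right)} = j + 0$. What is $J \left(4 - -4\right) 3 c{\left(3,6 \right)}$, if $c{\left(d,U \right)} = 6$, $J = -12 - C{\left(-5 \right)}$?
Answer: $-1008$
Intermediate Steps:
$C{\left(j \right)} = j$
$J = -7$ ($J = -12 - -5 = -12 + 5 = -7$)
$J \left(4 - -4\right) 3 c{\left(3,6 \right)} = - 7 \left(4 - -4\right) 3 \cdot 6 = - 7 \left(4 + 4\right) 3 \cdot 6 = - 7 \cdot 8 \cdot 3 \cdot 6 = \left(-7\right) 24 \cdot 6 = \left(-168\right) 6 = -1008$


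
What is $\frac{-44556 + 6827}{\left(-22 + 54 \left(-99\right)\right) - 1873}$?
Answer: $\frac{37729}{7241} \approx 5.2105$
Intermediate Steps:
$\frac{-44556 + 6827}{\left(-22 + 54 \left(-99\right)\right) - 1873} = - \frac{37729}{\left(-22 - 5346\right) - 1873} = - \frac{37729}{-5368 - 1873} = - \frac{37729}{-7241} = \left(-37729\right) \left(- \frac{1}{7241}\right) = \frac{37729}{7241}$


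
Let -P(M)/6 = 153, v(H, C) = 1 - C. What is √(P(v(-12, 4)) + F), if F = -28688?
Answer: I*√29606 ≈ 172.06*I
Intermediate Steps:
P(M) = -918 (P(M) = -6*153 = -918)
√(P(v(-12, 4)) + F) = √(-918 - 28688) = √(-29606) = I*√29606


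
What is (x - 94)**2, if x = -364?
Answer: 209764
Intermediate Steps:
(x - 94)**2 = (-364 - 94)**2 = (-458)**2 = 209764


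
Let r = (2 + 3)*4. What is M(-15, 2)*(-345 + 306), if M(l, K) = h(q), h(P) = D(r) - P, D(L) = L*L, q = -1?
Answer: -15639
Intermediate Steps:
r = 20 (r = 5*4 = 20)
D(L) = L²
h(P) = 400 - P (h(P) = 20² - P = 400 - P)
M(l, K) = 401 (M(l, K) = 400 - 1*(-1) = 400 + 1 = 401)
M(-15, 2)*(-345 + 306) = 401*(-345 + 306) = 401*(-39) = -15639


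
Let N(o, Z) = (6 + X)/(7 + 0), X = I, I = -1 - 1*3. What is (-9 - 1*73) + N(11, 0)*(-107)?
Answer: -788/7 ≈ -112.57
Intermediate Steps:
I = -4 (I = -1 - 3 = -4)
X = -4
N(o, Z) = 2/7 (N(o, Z) = (6 - 4)/(7 + 0) = 2/7)
(-9 - 1*73) + N(11, 0)*(-107) = (-9 - 1*73) + (2/7)*(-107) = (-9 - 73) - 214/7 = -82 - 214/7 = -788/7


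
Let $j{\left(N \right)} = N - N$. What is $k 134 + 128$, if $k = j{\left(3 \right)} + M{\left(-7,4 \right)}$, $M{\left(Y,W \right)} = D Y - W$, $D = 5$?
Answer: $-5098$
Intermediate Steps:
$j{\left(N \right)} = 0$
$M{\left(Y,W \right)} = - W + 5 Y$ ($M{\left(Y,W \right)} = 5 Y - W = - W + 5 Y$)
$k = -39$ ($k = 0 + \left(\left(-1\right) 4 + 5 \left(-7\right)\right) = 0 - 39 = -39$)
$k 134 + 128 = \left(-39\right) 134 + 128 = -5226 + 128 = -5098$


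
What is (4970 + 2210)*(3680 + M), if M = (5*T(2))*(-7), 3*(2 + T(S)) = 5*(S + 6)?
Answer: 70723000/3 ≈ 2.3574e+7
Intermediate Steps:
T(S) = 8 + 5*S/3 (T(S) = -2 + (5*(S + 6))/3 = -2 + (5*(6 + S))/3 = -2 + (30 + 5*S)/3 = -2 + (10 + 5*S/3) = 8 + 5*S/3)
M = -1190/3 (M = (5*(8 + (5/3)*2))*(-7) = (5*(8 + 10/3))*(-7) = (5*(34/3))*(-7) = (170/3)*(-7) = -1190/3 ≈ -396.67)
(4970 + 2210)*(3680 + M) = (4970 + 2210)*(3680 - 1190/3) = 7180*(9850/3) = 70723000/3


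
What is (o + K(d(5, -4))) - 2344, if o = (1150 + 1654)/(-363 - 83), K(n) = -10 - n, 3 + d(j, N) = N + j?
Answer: -525898/223 ≈ -2358.3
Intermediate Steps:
d(j, N) = -3 + N + j (d(j, N) = -3 + (N + j) = -3 + N + j)
o = -1402/223 (o = 2804/(-446) = 2804*(-1/446) = -1402/223 ≈ -6.2870)
(o + K(d(5, -4))) - 2344 = (-1402/223 + (-10 - (-3 - 4 + 5))) - 2344 = (-1402/223 + (-10 - 1*(-2))) - 2344 = (-1402/223 + (-10 + 2)) - 2344 = (-1402/223 - 8) - 2344 = -3186/223 - 2344 = -525898/223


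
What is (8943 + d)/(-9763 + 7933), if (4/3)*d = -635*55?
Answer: 23001/2440 ≈ 9.4266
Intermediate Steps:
d = -104775/4 (d = 3*(-635*55)/4 = (¾)*(-34925) = -104775/4 ≈ -26194.)
(8943 + d)/(-9763 + 7933) = (8943 - 104775/4)/(-9763 + 7933) = -69003/4/(-1830) = -69003/4*(-1/1830) = 23001/2440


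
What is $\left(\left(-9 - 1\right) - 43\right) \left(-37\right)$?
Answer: $1961$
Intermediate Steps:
$\left(\left(-9 - 1\right) - 43\right) \left(-37\right) = \left(-10 - 43\right) \left(-37\right) = \left(-53\right) \left(-37\right) = 1961$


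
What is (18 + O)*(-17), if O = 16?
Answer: -578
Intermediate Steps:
(18 + O)*(-17) = (18 + 16)*(-17) = 34*(-17) = -578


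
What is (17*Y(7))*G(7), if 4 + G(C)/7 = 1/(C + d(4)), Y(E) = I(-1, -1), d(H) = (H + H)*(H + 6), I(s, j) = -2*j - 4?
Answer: 82586/87 ≈ 949.26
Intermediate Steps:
I(s, j) = -4 - 2*j
d(H) = 2*H*(6 + H) (d(H) = (2*H)*(6 + H) = 2*H*(6 + H))
Y(E) = -2 (Y(E) = -4 - 2*(-1) = -4 + 2 = -2)
G(C) = -28 + 7/(80 + C) (G(C) = -28 + 7/(C + 2*4*(6 + 4)) = -28 + 7/(C + 2*4*10) = -28 + 7/(C + 80) = -28 + 7/(80 + C))
(17*Y(7))*G(7) = (17*(-2))*(7*(-319 - 4*7)/(80 + 7)) = -238*(-319 - 28)/87 = -238*(-347)/87 = -34*(-2429/87) = 82586/87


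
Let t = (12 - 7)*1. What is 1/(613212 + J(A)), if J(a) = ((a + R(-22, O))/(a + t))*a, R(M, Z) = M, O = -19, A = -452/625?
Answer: 61875/37942730252 ≈ 1.6307e-6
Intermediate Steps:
A = -452/625 (A = -452*1/625 = -452/625 ≈ -0.72320)
t = 5 (t = 5*1 = 5)
J(a) = a*(-22 + a)/(5 + a) (J(a) = ((a - 22)/(a + 5))*a = ((-22 + a)/(5 + a))*a = a*(-22 + a)/(5 + a))
1/(613212 + J(A)) = 1/(613212 - 452*(-22 - 452/625)/(625*(5 - 452/625))) = 1/(613212 - 452/625*(-14202/625)/2673/625) = 1/(613212 - 452/625*625/2673*(-14202/625)) = 1/(613212 + 237752/61875) = 1/(37942730252/61875) = 61875/37942730252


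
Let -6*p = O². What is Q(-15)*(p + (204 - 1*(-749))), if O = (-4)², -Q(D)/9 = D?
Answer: 122895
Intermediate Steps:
Q(D) = -9*D
O = 16
p = -128/3 (p = -⅙*16² = -⅙*256 = -128/3 ≈ -42.667)
Q(-15)*(p + (204 - 1*(-749))) = (-9*(-15))*(-128/3 + (204 - 1*(-749))) = 135*(-128/3 + (204 + 749)) = 135*(-128/3 + 953) = 135*(2731/3) = 122895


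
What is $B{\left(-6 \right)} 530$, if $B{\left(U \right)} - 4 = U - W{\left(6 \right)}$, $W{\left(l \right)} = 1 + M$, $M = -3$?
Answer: $0$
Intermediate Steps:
$W{\left(l \right)} = -2$ ($W{\left(l \right)} = 1 - 3 = -2$)
$B{\left(U \right)} = 6 + U$ ($B{\left(U \right)} = 4 + \left(U - -2\right) = 4 + \left(U + 2\right) = 4 + \left(2 + U\right) = 6 + U$)
$B{\left(-6 \right)} 530 = \left(6 - 6\right) 530 = 0 \cdot 530 = 0$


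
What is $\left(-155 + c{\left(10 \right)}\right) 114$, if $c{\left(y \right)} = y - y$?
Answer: $-17670$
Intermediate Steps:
$c{\left(y \right)} = 0$
$\left(-155 + c{\left(10 \right)}\right) 114 = \left(-155 + 0\right) 114 = \left(-155\right) 114 = -17670$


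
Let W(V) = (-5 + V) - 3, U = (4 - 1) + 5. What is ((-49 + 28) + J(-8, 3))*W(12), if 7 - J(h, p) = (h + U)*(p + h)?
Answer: -56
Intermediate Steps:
U = 8 (U = 3 + 5 = 8)
J(h, p) = 7 - (8 + h)*(h + p) (J(h, p) = 7 - (h + 8)*(p + h) = 7 - (8 + h)*(h + p))
W(V) = -8 + V
((-49 + 28) + J(-8, 3))*W(12) = ((-49 + 28) + (7 - 1*(-8)**2 - 8*(-8) - 8*3 - 1*(-8)*3))*(-8 + 12) = (-21 + (7 - 1*64 + 64 - 24 + 24))*4 = (-21 + (7 - 64 + 64 - 24 + 24))*4 = (-21 + 7)*4 = -14*4 = -56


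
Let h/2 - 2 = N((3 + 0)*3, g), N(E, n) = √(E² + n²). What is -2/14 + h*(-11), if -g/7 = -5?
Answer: -309/7 - 22*√1306 ≈ -839.19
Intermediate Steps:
g = 35 (g = -7*(-5) = 35)
h = 4 + 2*√1306 (h = 4 + 2*√(((3 + 0)*3)² + 35²) = 4 + 2*√((3*3)² + 1225) = 4 + 2*√(9² + 1225) = 4 + 2*√(81 + 1225) = 4 + 2*√1306 ≈ 76.277)
-2/14 + h*(-11) = -2/14 + (4 + 2*√1306)*(-11) = -2*1/14 + (-44 - 22*√1306) = -⅐ + (-44 - 22*√1306) = -309/7 - 22*√1306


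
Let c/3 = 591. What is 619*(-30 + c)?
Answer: 1078917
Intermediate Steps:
c = 1773 (c = 3*591 = 1773)
619*(-30 + c) = 619*(-30 + 1773) = 619*1743 = 1078917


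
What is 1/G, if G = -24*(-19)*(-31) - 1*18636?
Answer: -1/32772 ≈ -3.0514e-5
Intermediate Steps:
G = -32772 (G = 456*(-31) - 18636 = -14136 - 18636 = -32772)
1/G = 1/(-32772) = -1/32772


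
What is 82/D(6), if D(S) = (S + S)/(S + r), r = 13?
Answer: 779/6 ≈ 129.83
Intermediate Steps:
D(S) = 2*S/(13 + S) (D(S) = (S + S)/(S + 13) = (2*S)/(13 + S) = 2*S/(13 + S))
82/D(6) = 82/((2*6/(13 + 6))) = 82/((2*6/19)) = 82/((2*6*(1/19))) = 82/(12/19) = 82*(19/12) = 779/6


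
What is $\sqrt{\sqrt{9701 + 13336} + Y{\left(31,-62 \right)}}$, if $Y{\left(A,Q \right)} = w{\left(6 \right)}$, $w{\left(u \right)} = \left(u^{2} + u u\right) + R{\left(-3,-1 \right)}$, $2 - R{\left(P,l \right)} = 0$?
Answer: $\sqrt{74 + \sqrt{23037}} \approx 15.026$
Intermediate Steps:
$R{\left(P,l \right)} = 2$ ($R{\left(P,l \right)} = 2 - 0 = 2 + 0 = 2$)
$w{\left(u \right)} = 2 + 2 u^{2}$ ($w{\left(u \right)} = \left(u^{2} + u u\right) + 2 = \left(u^{2} + u^{2}\right) + 2 = 2 u^{2} + 2 = 2 + 2 u^{2}$)
$Y{\left(A,Q \right)} = 74$ ($Y{\left(A,Q \right)} = 2 + 2 \cdot 6^{2} = 2 + 2 \cdot 36 = 2 + 72 = 74$)
$\sqrt{\sqrt{9701 + 13336} + Y{\left(31,-62 \right)}} = \sqrt{\sqrt{9701 + 13336} + 74} = \sqrt{\sqrt{23037} + 74} = \sqrt{74 + \sqrt{23037}}$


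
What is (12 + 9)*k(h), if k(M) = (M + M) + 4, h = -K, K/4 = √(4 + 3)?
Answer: 84 - 168*√7 ≈ -360.49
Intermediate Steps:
K = 4*√7 (K = 4*√(4 + 3) = 4*√7 ≈ 10.583)
h = -4*√7 ≈ -10.583
k(M) = 4 + 2*M (k(M) = 2*M + 4 = 4 + 2*M)
(12 + 9)*k(h) = (12 + 9)*(4 + 2*(-4*√7)) = 21*(4 - 8*√7) = 84 - 168*√7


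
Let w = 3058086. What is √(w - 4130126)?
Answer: 2*I*√268010 ≈ 1035.4*I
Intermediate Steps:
√(w - 4130126) = √(3058086 - 4130126) = √(-1072040) = 2*I*√268010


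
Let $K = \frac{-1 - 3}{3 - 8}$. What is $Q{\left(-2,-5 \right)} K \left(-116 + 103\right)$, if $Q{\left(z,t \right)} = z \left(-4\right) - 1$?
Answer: $- \frac{364}{5} \approx -72.8$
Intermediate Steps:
$Q{\left(z,t \right)} = -1 - 4 z$ ($Q{\left(z,t \right)} = - 4 z - 1 = -1 - 4 z$)
$K = \frac{4}{5}$ ($K = - \frac{4}{-5} = \left(-4\right) \left(- \frac{1}{5}\right) = \frac{4}{5} \approx 0.8$)
$Q{\left(-2,-5 \right)} K \left(-116 + 103\right) = \left(-1 - -8\right) \frac{4}{5} \left(-116 + 103\right) = \left(-1 + 8\right) \frac{4}{5} \left(-13\right) = 7 \cdot \frac{4}{5} \left(-13\right) = \frac{28}{5} \left(-13\right) = - \frac{364}{5}$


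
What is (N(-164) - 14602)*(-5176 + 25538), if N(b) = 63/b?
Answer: -24381367171/82 ≈ -2.9733e+8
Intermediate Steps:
(N(-164) - 14602)*(-5176 + 25538) = (63/(-164) - 14602)*(-5176 + 25538) = (63*(-1/164) - 14602)*20362 = (-63/164 - 14602)*20362 = -2394791/164*20362 = -24381367171/82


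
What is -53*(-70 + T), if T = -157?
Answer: 12031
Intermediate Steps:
-53*(-70 + T) = -53*(-70 - 157) = -53*(-227) = 12031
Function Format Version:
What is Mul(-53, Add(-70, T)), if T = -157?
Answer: 12031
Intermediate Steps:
Mul(-53, Add(-70, T)) = Mul(-53, Add(-70, -157)) = Mul(-53, -227) = 12031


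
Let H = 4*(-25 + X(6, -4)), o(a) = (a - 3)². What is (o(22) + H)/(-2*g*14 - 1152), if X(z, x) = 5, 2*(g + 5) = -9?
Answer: -281/886 ≈ -0.31716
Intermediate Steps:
g = -19/2 (g = -5 + (½)*(-9) = -5 - 9/2 = -19/2 ≈ -9.5000)
o(a) = (-3 + a)²
H = -80 (H = 4*(-25 + 5) = 4*(-20) = -80)
(o(22) + H)/(-2*g*14 - 1152) = ((-3 + 22)² - 80)/(-2*(-19/2)*14 - 1152) = (19² - 80)/(19*14 - 1152) = (361 - 80)/(266 - 1152) = 281/(-886) = 281*(-1/886) = -281/886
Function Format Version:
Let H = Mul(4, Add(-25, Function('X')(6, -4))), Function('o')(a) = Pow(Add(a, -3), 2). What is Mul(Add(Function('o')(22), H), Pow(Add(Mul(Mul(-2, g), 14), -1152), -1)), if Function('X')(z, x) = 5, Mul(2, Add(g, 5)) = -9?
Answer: Rational(-281, 886) ≈ -0.31716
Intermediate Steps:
g = Rational(-19, 2) (g = Add(-5, Mul(Rational(1, 2), -9)) = Add(-5, Rational(-9, 2)) = Rational(-19, 2) ≈ -9.5000)
Function('o')(a) = Pow(Add(-3, a), 2)
H = -80 (H = Mul(4, Add(-25, 5)) = Mul(4, -20) = -80)
Mul(Add(Function('o')(22), H), Pow(Add(Mul(Mul(-2, g), 14), -1152), -1)) = Mul(Add(Pow(Add(-3, 22), 2), -80), Pow(Add(Mul(Mul(-2, Rational(-19, 2)), 14), -1152), -1)) = Mul(Add(Pow(19, 2), -80), Pow(Add(Mul(19, 14), -1152), -1)) = Mul(Add(361, -80), Pow(Add(266, -1152), -1)) = Mul(281, Pow(-886, -1)) = Mul(281, Rational(-1, 886)) = Rational(-281, 886)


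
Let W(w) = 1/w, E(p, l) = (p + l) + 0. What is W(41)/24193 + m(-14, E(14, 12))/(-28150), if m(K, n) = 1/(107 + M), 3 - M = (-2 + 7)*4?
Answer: 1541587/2513011585500 ≈ 6.1344e-7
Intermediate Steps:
E(p, l) = l + p (E(p, l) = (l + p) + 0 = l + p)
M = -17 (M = 3 - (-2 + 7)*4 = 3 - 5*4 = 3 - 1*20 = 3 - 20 = -17)
m(K, n) = 1/90 (m(K, n) = 1/(107 - 17) = 1/90)
W(41)/24193 + m(-14, E(14, 12))/(-28150) = 1/(41*24193) + (1/90)/(-28150) = (1/41)*(1/24193) + (1/90)*(-1/28150) = 1/991913 - 1/2533500 = 1541587/2513011585500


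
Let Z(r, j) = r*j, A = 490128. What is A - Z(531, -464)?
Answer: 736512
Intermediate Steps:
Z(r, j) = j*r
A - Z(531, -464) = 490128 - (-464)*531 = 490128 - 1*(-246384) = 490128 + 246384 = 736512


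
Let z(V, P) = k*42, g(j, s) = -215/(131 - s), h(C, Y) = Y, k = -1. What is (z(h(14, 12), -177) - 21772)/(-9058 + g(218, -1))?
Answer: 2879448/1195871 ≈ 2.4078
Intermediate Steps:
z(V, P) = -42 (z(V, P) = -1*42 = -42)
(z(h(14, 12), -177) - 21772)/(-9058 + g(218, -1)) = (-42 - 21772)/(-9058 + 215/(-131 - 1)) = -21814/(-9058 + 215/(-132)) = -21814/(-9058 + 215*(-1/132)) = -21814/(-9058 - 215/132) = -21814/(-1195871/132) = -21814*(-132/1195871) = 2879448/1195871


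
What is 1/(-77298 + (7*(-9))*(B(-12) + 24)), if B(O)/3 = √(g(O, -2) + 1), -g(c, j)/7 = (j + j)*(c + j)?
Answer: I/(3*(-26270*I + 63*√391)) ≈ -1.266e-5 + 6.0036e-7*I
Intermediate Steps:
g(c, j) = -14*j*(c + j) (g(c, j) = -7*(j + j)*(c + j) = -7*2*j*(c + j) = -14*j*(c + j))
B(O) = 3*√(-55 + 28*O) (B(O) = 3*√(-14*(-2)*(O - 2) + 1) = 3*√(-14*(-2)*(-2 + O) + 1) = 3*√((-56 + 28*O) + 1) = 3*√(-55 + 28*O))
1/(-77298 + (7*(-9))*(B(-12) + 24)) = 1/(-77298 + (7*(-9))*(3*√(-55 + 28*(-12)) + 24)) = 1/(-77298 - 63*(3*√(-55 - 336) + 24)) = 1/(-77298 - 63*(3*√(-391) + 24)) = 1/(-77298 - 63*(3*(I*√391) + 24)) = 1/(-77298 - 63*(3*I*√391 + 24)) = 1/(-77298 - 63*(24 + 3*I*√391)) = 1/(-77298 + (-1512 - 189*I*√391)) = 1/(-78810 - 189*I*√391)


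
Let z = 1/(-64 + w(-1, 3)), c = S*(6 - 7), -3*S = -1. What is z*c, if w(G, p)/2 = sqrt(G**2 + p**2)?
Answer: 8/1521 + sqrt(10)/6084 ≈ 0.0057795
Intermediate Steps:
S = 1/3 (S = -1/3*(-1) = 1/3 ≈ 0.33333)
w(G, p) = 2*sqrt(G**2 + p**2)
c = -1/3 (c = (6 - 7)/3 = (1/3)*(-1) = -1/3 ≈ -0.33333)
z = 1/(-64 + 2*sqrt(10)) (z = 1/(-64 + 2*sqrt((-1)**2 + 3**2)) = 1/(-64 + 2*sqrt(1 + 9)) = 1/(-64 + 2*sqrt(10)) ≈ -0.017338)
z*c = (-8/507 - sqrt(10)/2028)*(-1/3) = 8/1521 + sqrt(10)/6084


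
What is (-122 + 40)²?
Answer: 6724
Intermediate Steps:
(-122 + 40)² = (-82)² = 6724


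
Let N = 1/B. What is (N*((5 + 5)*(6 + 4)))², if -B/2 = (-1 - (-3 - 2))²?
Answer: 625/64 ≈ 9.7656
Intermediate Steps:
B = -32 (B = -2*(-1 - (-3 - 2))² = -2*(-1 - 1*(-5))² = -2*(-1 + 5)² = -2*4² = -2*16 = -32)
N = -1/32 (N = 1/(-32) = -1/32 ≈ -0.031250)
(N*((5 + 5)*(6 + 4)))² = (-(5 + 5)*(6 + 4)/32)² = (-5*10/16)² = (-1/32*100)² = (-25/8)² = 625/64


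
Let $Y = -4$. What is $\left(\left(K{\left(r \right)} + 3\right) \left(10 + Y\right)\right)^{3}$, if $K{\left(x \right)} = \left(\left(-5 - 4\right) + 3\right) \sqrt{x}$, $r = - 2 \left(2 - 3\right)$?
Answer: $145800 - 128304 \sqrt{2} \approx -35649.0$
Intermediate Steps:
$r = 2$ ($r = \left(-2\right) \left(-1\right) = 2$)
$K{\left(x \right)} = - 6 \sqrt{x}$ ($K{\left(x \right)} = \left(-9 + 3\right) \sqrt{x} = - 6 \sqrt{x}$)
$\left(\left(K{\left(r \right)} + 3\right) \left(10 + Y\right)\right)^{3} = \left(\left(- 6 \sqrt{2} + 3\right) \left(10 - 4\right)\right)^{3} = \left(\left(3 - 6 \sqrt{2}\right) 6\right)^{3} = \left(18 - 36 \sqrt{2}\right)^{3}$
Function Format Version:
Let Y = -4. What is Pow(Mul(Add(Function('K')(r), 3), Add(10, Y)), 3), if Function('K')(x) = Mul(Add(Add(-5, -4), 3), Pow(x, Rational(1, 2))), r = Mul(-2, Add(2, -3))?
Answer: Add(145800, Mul(-128304, Pow(2, Rational(1, 2)))) ≈ -35649.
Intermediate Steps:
r = 2 (r = Mul(-2, -1) = 2)
Function('K')(x) = Mul(-6, Pow(x, Rational(1, 2))) (Function('K')(x) = Mul(Add(-9, 3), Pow(x, Rational(1, 2))) = Mul(-6, Pow(x, Rational(1, 2))))
Pow(Mul(Add(Function('K')(r), 3), Add(10, Y)), 3) = Pow(Mul(Add(Mul(-6, Pow(2, Rational(1, 2))), 3), Add(10, -4)), 3) = Pow(Mul(Add(3, Mul(-6, Pow(2, Rational(1, 2)))), 6), 3) = Pow(Add(18, Mul(-36, Pow(2, Rational(1, 2)))), 3)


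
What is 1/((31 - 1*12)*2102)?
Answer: 1/39938 ≈ 2.5039e-5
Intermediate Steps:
1/((31 - 1*12)*2102) = 1/((31 - 12)*2102) = 1/(19*2102) = 1/39938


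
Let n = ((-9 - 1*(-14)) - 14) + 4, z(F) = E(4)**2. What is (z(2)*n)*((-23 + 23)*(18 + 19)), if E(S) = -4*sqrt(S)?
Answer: 0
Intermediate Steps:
z(F) = 64 (z(F) = (-4*sqrt(4))**2 = (-4*2)**2 = (-8)**2 = 64)
n = -5 (n = ((-9 + 14) - 14) + 4 = (5 - 14) + 4 = -9 + 4 = -5)
(z(2)*n)*((-23 + 23)*(18 + 19)) = (64*(-5))*((-23 + 23)*(18 + 19)) = -0*37 = -320*0 = 0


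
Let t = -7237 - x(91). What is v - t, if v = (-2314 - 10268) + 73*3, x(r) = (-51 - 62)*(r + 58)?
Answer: -21963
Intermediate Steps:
x(r) = -6554 - 113*r (x(r) = -113*(58 + r) = -6554 - 113*r)
v = -12363 (v = -12582 + 219 = -12363)
t = 9600 (t = -7237 - (-6554 - 113*91) = -7237 - (-6554 - 10283) = -7237 - 1*(-16837) = -7237 + 16837 = 9600)
v - t = -12363 - 1*9600 = -12363 - 9600 = -21963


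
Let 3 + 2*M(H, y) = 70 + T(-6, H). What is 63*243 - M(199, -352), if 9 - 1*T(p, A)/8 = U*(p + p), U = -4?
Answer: 30863/2 ≈ 15432.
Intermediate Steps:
T(p, A) = 72 + 64*p (T(p, A) = 72 - (-32)*(p + p) = 72 - (-32)*2*p = 72 - (-64)*p = 72 + 64*p)
M(H, y) = -245/2 (M(H, y) = -3/2 + (70 + (72 + 64*(-6)))/2 = -3/2 + (70 + (72 - 384))/2 = -3/2 + (70 - 312)/2 = -3/2 + (1/2)*(-242) = -3/2 - 121 = -245/2)
63*243 - M(199, -352) = 63*243 - 1*(-245/2) = 15309 + 245/2 = 30863/2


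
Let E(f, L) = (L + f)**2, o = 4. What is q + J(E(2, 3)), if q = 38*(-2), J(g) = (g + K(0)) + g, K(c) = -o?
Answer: -30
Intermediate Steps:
K(c) = -4 (K(c) = -1*4 = -4)
J(g) = -4 + 2*g (J(g) = (g - 4) + g = (-4 + g) + g = -4 + 2*g)
q = -76
q + J(E(2, 3)) = -76 + (-4 + 2*(3 + 2)**2) = -76 + (-4 + 2*5**2) = -76 + (-4 + 2*25) = -76 + (-4 + 50) = -76 + 46 = -30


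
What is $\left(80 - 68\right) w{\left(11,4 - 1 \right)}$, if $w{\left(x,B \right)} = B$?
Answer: $36$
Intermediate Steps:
$\left(80 - 68\right) w{\left(11,4 - 1 \right)} = \left(80 - 68\right) \left(4 - 1\right) = 12 \cdot 3 = 36$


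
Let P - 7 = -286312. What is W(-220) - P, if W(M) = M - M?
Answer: 286305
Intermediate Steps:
P = -286305 (P = 7 - 286312 = -286305)
W(M) = 0
W(-220) - P = 0 - 1*(-286305) = 0 + 286305 = 286305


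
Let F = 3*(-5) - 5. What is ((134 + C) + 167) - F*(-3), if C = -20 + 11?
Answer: 232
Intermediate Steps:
F = -20 (F = -15 - 5 = -20)
C = -9
((134 + C) + 167) - F*(-3) = ((134 - 9) + 167) - (-20)*(-3) = (125 + 167) - 1*60 = 292 - 60 = 232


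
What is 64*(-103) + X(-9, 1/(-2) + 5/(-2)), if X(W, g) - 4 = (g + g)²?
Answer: -6552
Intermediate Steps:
X(W, g) = 4 + 4*g² (X(W, g) = 4 + (g + g)² = 4 + (2*g)² = 4 + 4*g²)
64*(-103) + X(-9, 1/(-2) + 5/(-2)) = 64*(-103) + (4 + 4*(1/(-2) + 5/(-2))²) = -6592 + (4 + 4*(1*(-½) + 5*(-½))²) = -6592 + (4 + 4*(-½ - 5/2)²) = -6592 + (4 + 4*(-3)²) = -6592 + (4 + 4*9) = -6592 + (4 + 36) = -6592 + 40 = -6552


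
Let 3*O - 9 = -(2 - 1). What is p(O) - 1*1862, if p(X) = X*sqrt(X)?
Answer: -1862 + 16*sqrt(6)/9 ≈ -1857.6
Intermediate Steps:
O = 8/3 (O = 3 + (-(2 - 1))/3 = 3 + (-1*1)/3 = 3 + (1/3)*(-1) = 3 - 1/3 = 8/3 ≈ 2.6667)
p(X) = X**(3/2)
p(O) - 1*1862 = (8/3)**(3/2) - 1*1862 = 16*sqrt(6)/9 - 1862 = -1862 + 16*sqrt(6)/9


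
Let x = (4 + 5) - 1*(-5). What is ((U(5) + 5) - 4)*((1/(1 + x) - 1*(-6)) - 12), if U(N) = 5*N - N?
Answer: -623/5 ≈ -124.60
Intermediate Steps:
x = 14 (x = 9 + 5 = 14)
U(N) = 4*N
((U(5) + 5) - 4)*((1/(1 + x) - 1*(-6)) - 12) = ((4*5 + 5) - 4)*((1/(1 + 14) - 1*(-6)) - 12) = ((20 + 5) - 4)*((1/15 + 6) - 12) = (25 - 4)*((1/15 + 6) - 12) = 21*(91/15 - 12) = 21*(-89/15) = -623/5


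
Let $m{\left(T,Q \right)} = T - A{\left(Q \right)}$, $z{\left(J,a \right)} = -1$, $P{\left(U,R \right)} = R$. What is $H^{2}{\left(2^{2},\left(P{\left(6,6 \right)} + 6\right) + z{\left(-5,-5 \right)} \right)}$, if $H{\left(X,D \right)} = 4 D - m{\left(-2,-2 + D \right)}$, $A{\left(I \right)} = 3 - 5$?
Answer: $1936$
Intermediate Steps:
$A{\left(I \right)} = -2$
$m{\left(T,Q \right)} = 2 + T$ ($m{\left(T,Q \right)} = T - -2 = T + 2 = 2 + T$)
$H{\left(X,D \right)} = 4 D$ ($H{\left(X,D \right)} = 4 D - \left(2 - 2\right) = 4 D - 0 = 4 D + 0 = 4 D$)
$H^{2}{\left(2^{2},\left(P{\left(6,6 \right)} + 6\right) + z{\left(-5,-5 \right)} \right)} = \left(4 \left(\left(6 + 6\right) - 1\right)\right)^{2} = \left(4 \left(12 - 1\right)\right)^{2} = \left(4 \cdot 11\right)^{2} = 44^{2} = 1936$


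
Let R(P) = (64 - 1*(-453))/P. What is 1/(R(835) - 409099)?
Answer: -835/341597148 ≈ -2.4444e-6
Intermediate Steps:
R(P) = 517/P (R(P) = (64 + 453)/P = 517/P)
1/(R(835) - 409099) = 1/(517/835 - 409099) = 1/(-341597148/835) = -835/341597148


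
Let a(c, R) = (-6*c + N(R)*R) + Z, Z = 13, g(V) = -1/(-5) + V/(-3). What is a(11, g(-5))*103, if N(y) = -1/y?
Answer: -5562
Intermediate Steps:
g(V) = ⅕ - V/3 (g(V) = -1*(-⅕) + V*(-⅓) = ⅕ - V/3)
a(c, R) = 12 - 6*c (a(c, R) = (-6*c + (-1/R)*R) + 13 = (-6*c - 1) + 13 = (-1 - 6*c) + 13 = 12 - 6*c)
a(11, g(-5))*103 = (12 - 6*11)*103 = (12 - 66)*103 = -54*103 = -5562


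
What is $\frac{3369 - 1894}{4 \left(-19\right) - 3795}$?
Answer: $- \frac{1475}{3871} \approx -0.38104$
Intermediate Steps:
$\frac{3369 - 1894}{4 \left(-19\right) - 3795} = \frac{1475}{-76 - 3795} = \frac{1475}{-3871} = 1475 \left(- \frac{1}{3871}\right) = - \frac{1475}{3871}$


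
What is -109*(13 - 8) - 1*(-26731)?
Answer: 26186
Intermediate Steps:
-109*(13 - 8) - 1*(-26731) = -109*5 + 26731 = -545 + 26731 = 26186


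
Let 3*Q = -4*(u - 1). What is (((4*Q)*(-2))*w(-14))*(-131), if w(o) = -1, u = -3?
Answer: -16768/3 ≈ -5589.3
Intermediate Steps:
Q = 16/3 (Q = (-4*(-3 - 1))/3 = (-4*(-4))/3 = (⅓)*16 = 16/3 ≈ 5.3333)
(((4*Q)*(-2))*w(-14))*(-131) = (((4*(16/3))*(-2))*(-1))*(-131) = (((64/3)*(-2))*(-1))*(-131) = -128/3*(-1)*(-131) = (128/3)*(-131) = -16768/3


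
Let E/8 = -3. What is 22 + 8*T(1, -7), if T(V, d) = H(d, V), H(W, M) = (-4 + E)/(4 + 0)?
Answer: -34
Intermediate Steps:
E = -24 (E = 8*(-3) = -24)
H(W, M) = -7 (H(W, M) = (-4 - 24)/(4 + 0) = -28/4 = -28*¼ = -7)
T(V, d) = -7
22 + 8*T(1, -7) = 22 + 8*(-7) = 22 - 56 = -34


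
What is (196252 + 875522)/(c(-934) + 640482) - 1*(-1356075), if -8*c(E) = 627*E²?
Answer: 61231685034459/45153613 ≈ 1.3561e+6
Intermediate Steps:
c(E) = -627*E²/8
(196252 + 875522)/(c(-934) + 640482) - 1*(-1356075) = (196252 + 875522)/(-627/8*(-934)² + 640482) - 1*(-1356075) = 1071774/(-627/8*872356 + 640482) + 1356075 = 1071774/(-136741803/2 + 640482) + 1356075 = 1071774/(-135460839/2) + 1356075 = 1071774*(-2/135460839) + 1356075 = -714516/45153613 + 1356075 = 61231685034459/45153613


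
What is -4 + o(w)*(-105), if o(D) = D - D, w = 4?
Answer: -4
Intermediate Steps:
o(D) = 0
-4 + o(w)*(-105) = -4 + 0*(-105) = -4 + 0 = -4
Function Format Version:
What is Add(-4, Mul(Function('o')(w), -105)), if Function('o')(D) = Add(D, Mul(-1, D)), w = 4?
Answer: -4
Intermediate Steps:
Function('o')(D) = 0
Add(-4, Mul(Function('o')(w), -105)) = Add(-4, Mul(0, -105)) = Add(-4, 0) = -4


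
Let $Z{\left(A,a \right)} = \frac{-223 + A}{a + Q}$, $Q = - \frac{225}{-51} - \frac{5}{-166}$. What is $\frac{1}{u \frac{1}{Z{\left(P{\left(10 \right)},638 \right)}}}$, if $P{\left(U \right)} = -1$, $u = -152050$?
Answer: $\frac{316064}{137831120275} \approx 2.2931 \cdot 10^{-6}$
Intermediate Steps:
$Q = \frac{12535}{2822}$ ($Q = \left(-225\right) \left(- \frac{1}{51}\right) - - \frac{5}{166} = \frac{75}{17} + \frac{5}{166} = \frac{12535}{2822} \approx 4.4419$)
$Z{\left(A,a \right)} = \frac{-223 + A}{\frac{12535}{2822} + a}$ ($Z{\left(A,a \right)} = \frac{-223 + A}{a + \frac{12535}{2822}} = \frac{-223 + A}{\frac{12535}{2822} + a}$)
$\frac{1}{u \frac{1}{Z{\left(P{\left(10 \right)},638 \right)}}} = \frac{1}{\left(-152050\right) \frac{1}{2822 \frac{1}{12535 + 2822 \cdot 638} \left(-223 - 1\right)}} = \frac{1}{\left(-152050\right) \frac{1}{2822 \frac{1}{12535 + 1800436} \left(-224\right)}} = \frac{1}{\left(-152050\right) \frac{1}{2822 \cdot \frac{1}{1812971} \left(-224\right)}} = \frac{1}{\left(-152050\right) \frac{1}{- \frac{632128}{1812971}}} = \frac{1}{\left(-152050\right) \left(- \frac{1812971}{632128}\right)} = \frac{1}{\frac{137831120275}{316064}} = \frac{316064}{137831120275}$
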